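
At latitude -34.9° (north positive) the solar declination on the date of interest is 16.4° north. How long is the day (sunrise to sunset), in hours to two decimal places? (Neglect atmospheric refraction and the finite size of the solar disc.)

10.42 hours

cos H_s = −tan(-34.9°) · tan(16.4°) = 0.2053, so H_s = arccos(0.2053) = 78.15°.
Day length = 2 H_s / 15° h⁻¹ = 156.30° / 15 = 10.420 h.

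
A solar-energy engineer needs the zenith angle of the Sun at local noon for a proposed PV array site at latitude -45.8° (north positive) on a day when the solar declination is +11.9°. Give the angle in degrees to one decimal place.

57.7°

At local solar noon the hour angle is zero, so the zenith angle is |φ − δ| = |-45.8° − (11.9°)| = 57.7°.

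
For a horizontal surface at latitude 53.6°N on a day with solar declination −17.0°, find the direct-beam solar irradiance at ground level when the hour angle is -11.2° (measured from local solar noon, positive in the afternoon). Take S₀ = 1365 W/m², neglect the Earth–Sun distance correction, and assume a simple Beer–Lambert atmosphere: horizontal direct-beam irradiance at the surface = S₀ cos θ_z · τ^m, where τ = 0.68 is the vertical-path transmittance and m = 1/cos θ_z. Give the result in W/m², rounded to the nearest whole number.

132 W/m²

cos θ_z = sin(53.6°) sin(-17.0°) + cos(53.6°) cos(-17.0°) cos(-11.20°) = -0.2353 + 0.5567 = 0.3214.
Air mass m = 1/cos θ_z = 1/0.3214 = 3.111; τ^m = 0.68^3.111 = 0.3013.
Surface direct beam = 1365 × 0.3214 × 0.3013 = 132.18 W/m².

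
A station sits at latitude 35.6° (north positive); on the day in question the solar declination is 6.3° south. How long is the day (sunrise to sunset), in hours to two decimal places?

cos H_s = −tan(35.6°) · tan(-6.3°) = 0.0790, so H_s = arccos(0.0790) = 85.47°.
Day length = 2 H_s / 15° h⁻¹ = 170.94° / 15 = 11.396 h.

11.40 hours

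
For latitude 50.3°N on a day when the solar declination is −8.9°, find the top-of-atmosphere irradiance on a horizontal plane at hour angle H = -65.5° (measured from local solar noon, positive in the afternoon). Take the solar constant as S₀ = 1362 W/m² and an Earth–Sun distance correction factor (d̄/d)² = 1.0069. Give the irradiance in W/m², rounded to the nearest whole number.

196 W/m²

With φ = 50.3°, δ = -8.9°, H = -65.50°: sin φ sin δ = -0.1190, cos φ cos δ cos H = 0.2617, so cos θ_z = 0.1427.
Top-of-atmosphere irradiance = S₀ (d̄/d)² cos θ_z = 1362 × 1.0069 × 0.1427 = 195.70 W/m².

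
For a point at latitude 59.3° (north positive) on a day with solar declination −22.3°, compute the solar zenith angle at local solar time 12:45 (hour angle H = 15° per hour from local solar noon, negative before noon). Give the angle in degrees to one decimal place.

82.1°

Hour angle H = 15° × (12.75 − 12) = 11.25°.
With φ = 59.3°, δ = -22.3°, H = 11.25°: sin φ sin δ = -0.3263, cos φ cos δ cos H = 0.4633, so cos θ_z = 0.1370.
θ_z = arccos(0.1370) = 82.13°.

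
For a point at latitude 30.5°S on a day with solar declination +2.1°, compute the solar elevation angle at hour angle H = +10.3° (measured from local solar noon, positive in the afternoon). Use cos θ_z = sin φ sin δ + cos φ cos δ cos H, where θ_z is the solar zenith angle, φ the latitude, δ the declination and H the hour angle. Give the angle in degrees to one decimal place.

56.0°

cos θ_z = sin φ sin δ + cos φ cos δ cos H = (-0.5075)(0.0366) + (0.8616)(0.9993)(0.9839) = 0.8286.
θ_z = arccos(0.8286) = 34.04°, so the elevation is 90° − 34.04° = 55.96°.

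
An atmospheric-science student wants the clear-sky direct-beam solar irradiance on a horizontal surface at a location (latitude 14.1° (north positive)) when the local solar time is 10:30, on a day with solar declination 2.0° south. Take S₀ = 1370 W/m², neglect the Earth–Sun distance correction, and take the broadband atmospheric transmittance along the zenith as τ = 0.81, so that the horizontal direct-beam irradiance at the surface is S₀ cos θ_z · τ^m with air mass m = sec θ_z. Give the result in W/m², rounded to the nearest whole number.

Hour angle H = 15° × (10.5 − 12) = -22.50°.
cos θ_z = sin φ sin δ + cos φ cos δ cos H = (0.2436)(-0.0349) + (0.9699)(0.9994)(0.9239) = 0.8871.
Air mass m = 1/cos θ_z = 1/0.8871 = 1.127; τ^m = 0.81^1.127 = 0.7886.
Surface direct beam = 1370 × 0.8871 × 0.7886 = 958.41 W/m².

958 W/m²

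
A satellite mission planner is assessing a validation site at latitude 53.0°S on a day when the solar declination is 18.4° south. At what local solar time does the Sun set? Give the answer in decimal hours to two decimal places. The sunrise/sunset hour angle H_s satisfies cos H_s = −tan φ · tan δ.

The sunset hour angle satisfies cos H_s = −tan φ tan δ = -0.4414, giving H_s = 116.19°.
Sunset is at 12 + H_s/15 = 12 + 7.746 = 19.746 h local solar time.

19.75 h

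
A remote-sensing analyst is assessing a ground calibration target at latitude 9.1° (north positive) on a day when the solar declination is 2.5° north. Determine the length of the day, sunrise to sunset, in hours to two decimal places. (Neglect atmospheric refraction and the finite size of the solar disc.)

12.05 hours

cos H_s = −tan(9.1°) · tan(2.5°) = -0.0070, so H_s = arccos(-0.0070) = 90.40°.
Day length = 2 H_s / 15° h⁻¹ = 180.80° / 15 = 12.053 h.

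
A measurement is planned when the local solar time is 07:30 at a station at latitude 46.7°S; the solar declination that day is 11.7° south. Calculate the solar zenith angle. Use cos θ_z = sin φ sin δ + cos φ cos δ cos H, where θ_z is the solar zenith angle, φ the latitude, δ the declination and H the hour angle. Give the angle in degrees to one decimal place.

Hour angle H = 15° × (7.5 − 12) = -67.50°.
With φ = -46.7°, δ = -11.7°, H = -67.50°: sin φ sin δ = 0.1476, cos φ cos δ cos H = 0.2570, so cos θ_z = 0.4046.
θ_z = arccos(0.4046) = 66.13°.

66.1°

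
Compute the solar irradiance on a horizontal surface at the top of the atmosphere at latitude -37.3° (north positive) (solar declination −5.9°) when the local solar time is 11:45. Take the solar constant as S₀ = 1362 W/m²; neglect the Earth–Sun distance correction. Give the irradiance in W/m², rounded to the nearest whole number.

Hour angle H = 15° × (11.75 − 12) = -3.75°.
cos θ_z = sin φ sin δ + cos φ cos δ cos H = (-0.6060)(-0.1028) + (0.7955)(0.9947)(0.9979) = 0.8519.
Top-of-atmosphere irradiance = S₀ cos θ_z = 1362 × 0.8519 = 1160.29 W/m².

1160 W/m²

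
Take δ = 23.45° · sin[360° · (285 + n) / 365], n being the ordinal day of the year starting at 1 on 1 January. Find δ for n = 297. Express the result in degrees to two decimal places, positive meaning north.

-13.12°

360 × (285 + 297) / 365 = 574.027°; sin(574.027°) = -0.5596.
δ = 23.45 × -0.5596 = -13.123° ≈ -13.12°.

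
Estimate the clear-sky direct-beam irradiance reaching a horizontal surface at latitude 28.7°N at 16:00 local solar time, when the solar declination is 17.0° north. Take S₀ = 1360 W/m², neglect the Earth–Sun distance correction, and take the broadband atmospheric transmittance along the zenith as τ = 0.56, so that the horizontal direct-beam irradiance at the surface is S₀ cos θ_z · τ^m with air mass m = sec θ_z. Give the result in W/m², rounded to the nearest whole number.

Hour angle H = 15° × (16 − 12) = 60.00°.
cos θ_z = sin φ sin δ + cos φ cos δ cos H = (0.4802)(0.2924) + (0.8771)(0.9563)(0.5000) = 0.5598.
Air mass m = 1/cos θ_z = 1/0.5598 = 1.786; τ^m = 0.56^1.786 = 0.3550.
Surface direct beam = 1360 × 0.5598 × 0.3550 = 270.27 W/m².

270 W/m²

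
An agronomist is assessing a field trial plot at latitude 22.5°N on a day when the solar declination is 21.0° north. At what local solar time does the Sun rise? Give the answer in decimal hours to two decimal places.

5.39 h

cos H_s = −tan(22.5°) · tan(21.0°) = -0.1590, so H_s = arccos(-0.1590) = 99.15°.
Sunrise is at 12 − H_s/15 = 12 − 6.610 = 5.390 h local solar time.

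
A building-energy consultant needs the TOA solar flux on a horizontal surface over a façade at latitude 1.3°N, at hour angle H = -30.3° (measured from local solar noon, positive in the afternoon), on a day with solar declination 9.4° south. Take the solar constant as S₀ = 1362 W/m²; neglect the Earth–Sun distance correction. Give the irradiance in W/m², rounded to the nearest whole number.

1155 W/m²

cos θ_z = sin(1.3°) sin(-9.4°) + cos(1.3°) cos(-9.4°) cos(-30.30°) = -0.0037 + 0.8516 = 0.8479.
Top-of-atmosphere irradiance = S₀ cos θ_z = 1362 × 0.8479 = 1154.84 W/m².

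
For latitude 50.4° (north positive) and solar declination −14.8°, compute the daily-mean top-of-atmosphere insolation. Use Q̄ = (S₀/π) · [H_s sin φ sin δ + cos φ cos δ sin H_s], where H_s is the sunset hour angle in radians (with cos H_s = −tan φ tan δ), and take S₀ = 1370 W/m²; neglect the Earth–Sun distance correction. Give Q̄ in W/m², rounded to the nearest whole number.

148 W/m²

cos H_s = −tan(50.4°) · tan(-14.8°) = 0.3194, so H_s = arccos(0.3194) = 71.37°. In radians, H_s = 1.2456.
H_s sin φ sin δ = 1.2456 × 0.7705 × -0.2554 = -0.2451.
cos φ cos δ sin H_s = 0.6374 × 0.9668 × 0.9476 = 0.5839.
Q̄ = (1370/π) × (-0.2451 + 0.5839) = 436.08 × 0.3388 = 147.74 W/m².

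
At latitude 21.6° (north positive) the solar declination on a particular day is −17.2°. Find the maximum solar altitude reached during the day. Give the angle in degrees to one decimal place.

At local solar noon the hour angle is zero, so the elevation is 90° − |φ − δ| = 90° − |21.6° − (-17.2°)| = 90° − 38.8° = 51.2°.

51.2°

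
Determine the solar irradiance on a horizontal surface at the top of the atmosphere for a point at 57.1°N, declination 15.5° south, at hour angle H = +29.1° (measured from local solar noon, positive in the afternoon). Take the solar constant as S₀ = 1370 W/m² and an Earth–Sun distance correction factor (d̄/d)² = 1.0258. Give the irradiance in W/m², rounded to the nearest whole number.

cos θ_z = sin(57.1°) sin(-15.5°) + cos(57.1°) cos(-15.5°) cos(29.10°) = -0.2244 + 0.4573 = 0.2329.
Top-of-atmosphere irradiance = S₀ (d̄/d)² cos θ_z = 1370 × 1.0258 × 0.2329 = 327.31 W/m².

327 W/m²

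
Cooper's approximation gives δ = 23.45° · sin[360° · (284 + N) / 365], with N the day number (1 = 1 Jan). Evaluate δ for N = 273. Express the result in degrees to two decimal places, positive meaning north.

360 × (284 + 273) / 365 = 549.370°; sin(549.370°) = -0.1628.
δ = 23.45 × -0.1628 = -3.818° ≈ -3.82°.

-3.82°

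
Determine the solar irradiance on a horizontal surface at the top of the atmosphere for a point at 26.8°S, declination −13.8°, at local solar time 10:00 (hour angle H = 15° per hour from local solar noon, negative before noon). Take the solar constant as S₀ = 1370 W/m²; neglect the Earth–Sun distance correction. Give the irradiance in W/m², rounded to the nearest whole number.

Hour angle H = 15° × (10 − 12) = -30.00°.
cos θ_z = sin φ sin δ + cos φ cos δ cos H = (-0.4509)(-0.2385) + (0.8926)(0.9711)(0.8660) = 0.8582.
Top-of-atmosphere irradiance = S₀ cos θ_z = 1370 × 0.8582 = 1175.73 W/m².

1176 W/m²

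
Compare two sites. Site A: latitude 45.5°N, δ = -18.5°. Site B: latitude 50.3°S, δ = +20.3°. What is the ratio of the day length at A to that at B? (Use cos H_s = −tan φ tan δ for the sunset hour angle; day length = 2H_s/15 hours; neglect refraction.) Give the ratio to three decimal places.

A: H_s = arccos(−tan 45.5° · tan -18.5°) = 70.09°, so 2H_s/15 = 9.3453 h.
B: H_s = arccos(−tan -50.3° · tan 20.3°) = 63.54°, so 2H_s/15 = 8.4720 h.
Ratio A/B = 9.3453 / 8.4720 = 1.1031.

1.103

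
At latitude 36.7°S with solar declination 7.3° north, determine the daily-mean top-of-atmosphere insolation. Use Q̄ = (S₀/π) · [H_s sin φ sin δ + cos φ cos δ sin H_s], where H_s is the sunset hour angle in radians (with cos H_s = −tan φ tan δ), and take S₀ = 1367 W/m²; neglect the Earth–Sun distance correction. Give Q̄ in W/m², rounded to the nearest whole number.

cos H_s = −tan(-36.7°) · tan(7.3°) = 0.0955, so H_s = arccos(0.0955) = 84.52°. In radians, H_s = 1.4752.
H_s sin φ sin δ = 1.4752 × -0.5976 × 0.1271 = -0.1120.
cos φ cos δ sin H_s = 0.8018 × 0.9919 × 0.9954 = 0.7916.
Q̄ = (1367/π) × (-0.1120 + 0.7916) = 435.13 × 0.6796 = 295.71 W/m².

296 W/m²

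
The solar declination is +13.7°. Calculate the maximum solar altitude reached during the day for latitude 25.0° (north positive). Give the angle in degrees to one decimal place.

78.7°

At local solar noon the hour angle is zero, so the elevation is 90° − |φ − δ| = 90° − |25.0° − (13.7°)| = 90° − 11.3° = 78.7°.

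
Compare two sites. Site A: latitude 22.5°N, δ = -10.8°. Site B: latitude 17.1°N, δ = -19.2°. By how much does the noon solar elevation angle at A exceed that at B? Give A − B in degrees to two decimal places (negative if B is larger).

A: 90° − |22.5 − (-10.8)| = 56.70°.
B: 90° − |17.1 − (-19.2)| = 53.70°.
A − B = 56.70 − 53.70 = 3.00°.

+3.00°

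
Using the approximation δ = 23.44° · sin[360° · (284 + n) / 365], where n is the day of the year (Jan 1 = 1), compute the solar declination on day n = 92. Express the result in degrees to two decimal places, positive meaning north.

+4.41°

360 × (284 + 92) / 365 = 370.849°; sin(370.849°) = 0.1882.
δ = 23.44 × 0.1882 = 4.411° ≈ +4.41°.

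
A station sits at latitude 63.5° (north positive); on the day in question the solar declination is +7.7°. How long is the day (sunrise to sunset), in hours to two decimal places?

14.10 hours

−tan φ tan δ = −(2.0057)(0.1352) = -0.2712; H_s = arccos(-0.2712) = 105.74°.
Day length = 2 H_s / 15° h⁻¹ = 211.48° / 15 = 14.099 h.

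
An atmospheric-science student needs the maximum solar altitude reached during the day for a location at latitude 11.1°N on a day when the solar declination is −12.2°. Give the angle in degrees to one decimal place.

66.7°

At local solar noon the hour angle is zero, so the elevation is 90° − |φ − δ| = 90° − |11.1° − (-12.2°)| = 90° − 23.3° = 66.7°.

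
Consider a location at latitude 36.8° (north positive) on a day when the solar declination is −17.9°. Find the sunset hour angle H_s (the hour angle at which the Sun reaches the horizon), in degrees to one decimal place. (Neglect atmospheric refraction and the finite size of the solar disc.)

The sunset hour angle satisfies cos H_s = −tan φ tan δ = 0.2416, giving H_s = 76.02°.

76.0°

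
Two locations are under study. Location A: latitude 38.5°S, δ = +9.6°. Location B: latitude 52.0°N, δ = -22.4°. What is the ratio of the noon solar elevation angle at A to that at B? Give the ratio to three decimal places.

A: 90° − |-38.5 − (9.6)| = 41.90°.
B: 90° − |52.0 − (-22.4)| = 15.60°.
Ratio A/B = 41.9000 / 15.6000 = 2.6859.

2.686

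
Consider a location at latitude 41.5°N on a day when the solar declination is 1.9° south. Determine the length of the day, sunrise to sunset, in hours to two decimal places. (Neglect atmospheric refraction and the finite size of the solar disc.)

11.78 hours

The sunset hour angle satisfies cos H_s = −tan φ tan δ = 0.0293, giving H_s = 88.32°.
Day length = 2 H_s / 15° h⁻¹ = 176.64° / 15 = 11.776 h.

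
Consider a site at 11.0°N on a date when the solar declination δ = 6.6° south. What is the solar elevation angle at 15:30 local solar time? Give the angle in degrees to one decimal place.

Hour angle H = 15° × (15.5 − 12) = 52.50°.
With φ = 11.0°, δ = -6.6°, H = 52.50°: sin φ sin δ = -0.0219, cos φ cos δ cos H = 0.5936, so cos θ_z = 0.5717.
θ_z = arccos(0.5717) = 55.13°, so the elevation is 90° − 55.13° = 34.87°.

34.9°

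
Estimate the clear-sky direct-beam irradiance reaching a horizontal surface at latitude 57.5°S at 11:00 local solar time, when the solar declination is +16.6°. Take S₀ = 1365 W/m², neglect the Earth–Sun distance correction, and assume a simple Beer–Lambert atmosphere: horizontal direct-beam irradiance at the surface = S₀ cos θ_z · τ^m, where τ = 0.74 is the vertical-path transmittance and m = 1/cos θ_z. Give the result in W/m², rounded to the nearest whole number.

108 W/m²

Hour angle H = 15° × (11 − 12) = -15.00°.
cos θ_z = sin φ sin δ + cos φ cos δ cos H = (-0.8434)(0.2857) + (0.5373)(0.9583)(0.9659) = 0.2564.
Air mass m = 1/cos θ_z = 1/0.2564 = 3.900; τ^m = 0.74^3.900 = 0.3090.
Surface direct beam = 1365 × 0.2564 × 0.3090 = 108.15 W/m².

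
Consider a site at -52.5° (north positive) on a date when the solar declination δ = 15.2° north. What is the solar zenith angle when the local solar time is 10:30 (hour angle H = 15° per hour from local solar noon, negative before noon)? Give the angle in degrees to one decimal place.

70.4°

Hour angle H = 15° × (10.5 − 12) = -22.50°.
cos θ_z = sin φ sin δ + cos φ cos δ cos H = (-0.7934)(0.2622) + (0.6088)(0.9650)(0.9239) = 0.3348.
θ_z = arccos(0.3348) = 70.44°.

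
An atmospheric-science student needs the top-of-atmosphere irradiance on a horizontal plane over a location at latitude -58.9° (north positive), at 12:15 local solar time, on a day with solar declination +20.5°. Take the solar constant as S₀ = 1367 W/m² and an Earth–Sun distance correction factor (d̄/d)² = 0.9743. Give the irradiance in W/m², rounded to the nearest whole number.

Hour angle H = 15° × (12.25 − 12) = 3.75°.
cos θ_z = sin φ sin δ + cos φ cos δ cos H = (-0.8563)(0.3502) + (0.5165)(0.9367)(0.9979) = 0.1829.
Top-of-atmosphere irradiance = S₀ (d̄/d)² cos θ_z = 1367 × 0.9743 × 0.1829 = 243.60 W/m².

244 W/m²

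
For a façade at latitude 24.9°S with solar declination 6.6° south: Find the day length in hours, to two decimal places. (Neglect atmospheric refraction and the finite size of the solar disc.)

The sunset hour angle satisfies cos H_s = −tan φ tan δ = -0.0537, giving H_s = 93.08°.
Day length = 2 H_s / 15° h⁻¹ = 186.16° / 15 = 12.411 h.

12.41 hours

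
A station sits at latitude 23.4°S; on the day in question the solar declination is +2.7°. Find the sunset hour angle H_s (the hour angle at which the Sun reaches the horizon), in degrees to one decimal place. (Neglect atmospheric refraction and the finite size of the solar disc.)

88.8°

The sunset hour angle satisfies cos H_s = −tan φ tan δ = 0.0204, giving H_s = 88.83°.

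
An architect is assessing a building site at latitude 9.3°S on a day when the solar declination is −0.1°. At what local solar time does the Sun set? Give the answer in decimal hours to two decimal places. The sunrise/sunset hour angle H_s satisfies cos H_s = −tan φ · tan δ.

18.00 h

−tan φ tan δ = −(-0.1638)(-0.0017) = -0.0003; H_s = arccos(-0.0003) = 90.02°.
Sunset is at 12 + H_s/15 = 12 + 6.001 = 18.001 h local solar time.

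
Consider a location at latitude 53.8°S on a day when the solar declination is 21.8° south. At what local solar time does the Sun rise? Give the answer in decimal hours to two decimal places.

3.79 h

cos H_s = −tan(-53.8°) · tan(-21.8°) = -0.5465, so H_s = arccos(-0.5465) = 123.13°.
Sunrise is at 12 − H_s/15 = 12 − 8.209 = 3.791 h local solar time.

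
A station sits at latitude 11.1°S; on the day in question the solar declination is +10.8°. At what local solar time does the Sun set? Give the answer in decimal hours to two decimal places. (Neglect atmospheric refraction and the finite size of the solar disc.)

17.86 h

The sunset hour angle satisfies cos H_s = −tan φ tan δ = 0.0374, giving H_s = 87.86°.
Sunset is at 12 + H_s/15 = 12 + 5.857 = 17.857 h local solar time.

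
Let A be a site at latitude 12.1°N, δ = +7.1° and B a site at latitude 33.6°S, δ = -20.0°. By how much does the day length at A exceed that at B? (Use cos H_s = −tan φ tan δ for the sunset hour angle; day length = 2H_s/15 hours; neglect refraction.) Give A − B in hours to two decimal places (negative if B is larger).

-1.66 h

A: H_s = arccos(−tan 12.1° · tan 7.1°) = 91.53°, so 2H_s/15 = 12.2040 h.
B: H_s = arccos(−tan -33.6° · tan -20.0°) = 103.99°, so 2H_s/15 = 13.8653 h.
A − B = 12.2040 − 13.8653 = -1.6613 h.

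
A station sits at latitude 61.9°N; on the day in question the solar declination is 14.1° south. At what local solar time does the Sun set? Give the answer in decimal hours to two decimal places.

16.13 h

cos H_s = −tan(61.9°) · tan(-14.1°) = 0.4704, so H_s = arccos(0.4704) = 61.94°.
Sunset is at 12 + H_s/15 = 12 + 4.129 = 16.129 h local solar time.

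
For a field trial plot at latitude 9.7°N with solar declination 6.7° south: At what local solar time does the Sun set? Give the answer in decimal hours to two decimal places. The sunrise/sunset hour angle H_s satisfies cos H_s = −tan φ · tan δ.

−tan φ tan δ = −(0.1709)(-0.1175) = 0.0201; H_s = arccos(0.0201) = 88.85°.
Sunset is at 12 + H_s/15 = 12 + 5.923 = 17.923 h local solar time.

17.92 h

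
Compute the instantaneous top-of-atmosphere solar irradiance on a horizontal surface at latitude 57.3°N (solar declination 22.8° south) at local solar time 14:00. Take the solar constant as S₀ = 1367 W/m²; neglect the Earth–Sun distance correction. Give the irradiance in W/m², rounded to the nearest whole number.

144 W/m²

Hour angle H = 15° × (14 − 12) = 30.00°.
cos θ_z = sin(57.3°) sin(-22.8°) + cos(57.3°) cos(-22.8°) cos(30.00°) = -0.3261 + 0.4313 = 0.1052.
Top-of-atmosphere irradiance = S₀ cos θ_z = 1367 × 0.1052 = 143.81 W/m².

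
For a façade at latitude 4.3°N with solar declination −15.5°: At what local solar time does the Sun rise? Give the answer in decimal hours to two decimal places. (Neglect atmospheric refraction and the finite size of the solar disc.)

6.08 h

cos H_s = −tan(4.3°) · tan(-15.5°) = 0.0209, so H_s = arccos(0.0209) = 88.80°.
Sunrise is at 12 − H_s/15 = 12 − 5.920 = 6.080 h local solar time.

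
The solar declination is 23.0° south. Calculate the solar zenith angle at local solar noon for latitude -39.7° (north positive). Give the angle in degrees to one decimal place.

16.7°

At local solar noon the hour angle is zero, so the zenith angle is |φ − δ| = |-39.7° − (-23.0°)| = 16.7°.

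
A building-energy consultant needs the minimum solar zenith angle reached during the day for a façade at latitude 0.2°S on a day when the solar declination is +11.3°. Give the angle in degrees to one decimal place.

11.5°

At local solar noon the hour angle is zero, so the zenith angle is |φ − δ| = |-0.2° − (11.3°)| = 11.5°.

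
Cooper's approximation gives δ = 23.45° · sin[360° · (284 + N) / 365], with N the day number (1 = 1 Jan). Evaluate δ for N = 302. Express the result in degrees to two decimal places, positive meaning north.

360 × (284 + 302) / 365 = 577.973°; sin(577.973°) = -0.6153.
δ = 23.45 × -0.6153 = -14.429° ≈ -14.43°.

-14.43°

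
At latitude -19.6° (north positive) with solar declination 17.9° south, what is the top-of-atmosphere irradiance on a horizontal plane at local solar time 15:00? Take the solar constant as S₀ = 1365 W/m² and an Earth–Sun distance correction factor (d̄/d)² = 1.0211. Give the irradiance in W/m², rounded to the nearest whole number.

Hour angle H = 15° × (15 − 12) = 45.00°.
With φ = -19.6°, δ = -17.9°, H = 45.00°: sin φ sin δ = 0.1031, cos φ cos δ cos H = 0.6339, so cos θ_z = 0.7370.
Top-of-atmosphere irradiance = S₀ (d̄/d)² cos θ_z = 1365 × 1.0211 × 0.7370 = 1027.23 W/m².

1027 W/m²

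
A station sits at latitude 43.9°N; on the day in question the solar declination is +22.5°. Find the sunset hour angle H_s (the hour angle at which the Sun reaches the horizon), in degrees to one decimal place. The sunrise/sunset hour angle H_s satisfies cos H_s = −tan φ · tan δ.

−tan φ tan δ = −(0.9623)(0.4142) = -0.3986; H_s = arccos(-0.3986) = 113.49°.

113.5°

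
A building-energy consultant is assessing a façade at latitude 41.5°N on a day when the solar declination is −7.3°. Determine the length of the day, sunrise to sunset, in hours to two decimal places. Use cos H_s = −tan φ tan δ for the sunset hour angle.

The sunset hour angle satisfies cos H_s = −tan φ tan δ = 0.1133, giving H_s = 83.49°.
Day length = 2 H_s / 15° h⁻¹ = 166.98° / 15 = 11.132 h.

11.13 hours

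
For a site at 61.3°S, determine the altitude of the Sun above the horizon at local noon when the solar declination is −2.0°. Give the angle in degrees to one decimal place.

At local solar noon the hour angle is zero, so the elevation is 90° − |φ − δ| = 90° − |-61.3° − (-2.0°)| = 90° − 59.3° = 30.7°.

30.7°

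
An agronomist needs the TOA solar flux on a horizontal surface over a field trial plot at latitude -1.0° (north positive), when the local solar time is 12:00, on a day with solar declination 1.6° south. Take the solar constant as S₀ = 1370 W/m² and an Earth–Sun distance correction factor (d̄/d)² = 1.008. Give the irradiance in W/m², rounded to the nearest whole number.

Hour angle H = 15° × (12 − 12) = 0.00°.
cos θ_z = sin(-1.0°) sin(-1.6°) + cos(-1.0°) cos(-1.6°) cos(0.00°) = 0.0005 + 0.9995 = 1.0000.
Top-of-atmosphere irradiance = S₀ (d̄/d)² cos θ_z = 1370 × 1.008 × 1.0000 = 1380.96 W/m².

1381 W/m²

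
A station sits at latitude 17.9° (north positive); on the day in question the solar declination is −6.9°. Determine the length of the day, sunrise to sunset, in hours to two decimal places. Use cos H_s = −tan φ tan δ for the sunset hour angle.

cos H_s = −tan(17.9°) · tan(-6.9°) = 0.0391, so H_s = arccos(0.0391) = 87.76°.
Day length = 2 H_s / 15° h⁻¹ = 175.52° / 15 = 11.701 h.

11.70 hours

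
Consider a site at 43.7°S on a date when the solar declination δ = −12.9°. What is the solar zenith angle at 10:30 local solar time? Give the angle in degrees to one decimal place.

Hour angle H = 15° × (10.5 − 12) = -22.50°.
cos θ_z = sin(-43.7°) sin(-12.9°) + cos(-43.7°) cos(-12.9°) cos(-22.50°) = 0.1542 + 0.6511 = 0.8053.
θ_z = arccos(0.8053) = 36.36°.

36.4°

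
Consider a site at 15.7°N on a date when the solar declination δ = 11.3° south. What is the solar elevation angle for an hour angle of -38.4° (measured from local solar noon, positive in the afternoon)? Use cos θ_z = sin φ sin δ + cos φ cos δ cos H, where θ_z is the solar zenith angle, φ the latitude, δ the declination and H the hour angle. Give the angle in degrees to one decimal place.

43.4°

cos θ_z = sin(15.7°) sin(-11.3°) + cos(15.7°) cos(-11.3°) cos(-38.40°) = -0.0530 + 0.7398 = 0.6868.
θ_z = arccos(0.6868) = 46.62°, so the elevation is 90° − 46.62° = 43.38°.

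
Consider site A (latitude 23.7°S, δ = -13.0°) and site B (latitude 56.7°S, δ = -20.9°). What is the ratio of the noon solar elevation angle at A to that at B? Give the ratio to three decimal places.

1.463

A: 90° − |-23.7 − (-13.0)| = 79.30°.
B: 90° − |-56.7 − (-20.9)| = 54.20°.
Ratio A/B = 79.3000 / 54.2000 = 1.4631.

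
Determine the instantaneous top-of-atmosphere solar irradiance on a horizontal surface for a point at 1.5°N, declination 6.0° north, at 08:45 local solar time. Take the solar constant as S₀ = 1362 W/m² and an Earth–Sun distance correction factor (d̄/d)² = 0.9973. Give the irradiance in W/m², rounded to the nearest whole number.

894 W/m²

Hour angle H = 15° × (8.75 − 12) = -48.75°.
With φ = 1.5°, δ = 6.0°, H = -48.75°: sin φ sin δ = 0.0027, cos φ cos δ cos H = 0.6555, so cos θ_z = 0.6582.
Top-of-atmosphere irradiance = S₀ (d̄/d)² cos θ_z = 1362 × 0.9973 × 0.6582 = 894.05 W/m².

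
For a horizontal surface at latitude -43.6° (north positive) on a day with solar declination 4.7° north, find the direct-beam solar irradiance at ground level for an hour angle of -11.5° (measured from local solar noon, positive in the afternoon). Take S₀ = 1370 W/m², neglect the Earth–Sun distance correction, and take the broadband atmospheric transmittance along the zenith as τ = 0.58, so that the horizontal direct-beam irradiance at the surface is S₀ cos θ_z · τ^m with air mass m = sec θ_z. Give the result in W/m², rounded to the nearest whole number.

cos θ_z = sin(-43.6°) sin(4.7°) + cos(-43.6°) cos(4.7°) cos(-11.50°) = -0.0565 + 0.7072 = 0.6507.
Air mass m = 1/cos θ_z = 1/0.6507 = 1.537; τ^m = 0.58^1.537 = 0.4329.
Surface direct beam = 1370 × 0.6507 × 0.4329 = 385.91 W/m².

386 W/m²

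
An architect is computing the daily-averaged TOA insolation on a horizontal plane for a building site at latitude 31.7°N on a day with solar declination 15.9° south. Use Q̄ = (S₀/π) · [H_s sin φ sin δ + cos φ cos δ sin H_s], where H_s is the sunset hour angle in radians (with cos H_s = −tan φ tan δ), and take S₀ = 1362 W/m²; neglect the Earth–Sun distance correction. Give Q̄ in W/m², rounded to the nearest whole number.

−tan φ tan δ = −(0.6176)(-0.2849) = 0.1760; H_s = arccos(0.1760) = 79.86°. In radians, H_s = 1.3938.
H_s sin φ sin δ = 1.3938 × 0.5255 × -0.2740 = -0.2007.
cos φ cos δ sin H_s = 0.8508 × 0.9617 × 0.9844 = 0.8055.
Q̄ = (1362/π) × (-0.2007 + 0.8055) = 433.54 × 0.6048 = 262.20 W/m².

262 W/m²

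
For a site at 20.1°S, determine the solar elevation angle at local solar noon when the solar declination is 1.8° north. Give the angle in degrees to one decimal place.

At local solar noon the hour angle is zero, so the elevation is 90° − |φ − δ| = 90° − |-20.1° − (1.8°)| = 90° − 21.9° = 68.1°.

68.1°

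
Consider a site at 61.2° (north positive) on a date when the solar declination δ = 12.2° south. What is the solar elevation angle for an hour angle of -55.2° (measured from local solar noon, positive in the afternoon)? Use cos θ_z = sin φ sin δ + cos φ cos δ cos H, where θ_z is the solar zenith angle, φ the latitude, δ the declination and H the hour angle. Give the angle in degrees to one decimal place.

4.8°

cos θ_z = sin(61.2°) sin(-12.2°) + cos(61.2°) cos(-12.2°) cos(-55.20°) = -0.1852 + 0.2687 = 0.0835.
θ_z = arccos(0.0835) = 85.21°, so the elevation is 90° − 85.21° = 4.79°.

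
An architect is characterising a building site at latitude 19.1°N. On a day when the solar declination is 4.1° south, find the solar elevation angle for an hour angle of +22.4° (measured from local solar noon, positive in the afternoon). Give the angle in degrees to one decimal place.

cos θ_z = sin φ sin δ + cos φ cos δ cos H = (0.3272)(-0.0715) + (0.9449)(0.9974)(0.9245) = 0.8479.
θ_z = arccos(0.8479) = 32.02°, so the elevation is 90° − 32.02° = 57.98°.

58.0°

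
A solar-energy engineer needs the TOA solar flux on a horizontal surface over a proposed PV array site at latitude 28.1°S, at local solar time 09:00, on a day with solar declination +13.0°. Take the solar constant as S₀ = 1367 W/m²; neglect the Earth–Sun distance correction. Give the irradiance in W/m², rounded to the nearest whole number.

Hour angle H = 15° × (9 − 12) = -45.00°.
cos θ_z = sin φ sin δ + cos φ cos δ cos H = (-0.4710)(0.2250) + (0.8821)(0.9744)(0.7071) = 0.5018.
Top-of-atmosphere irradiance = S₀ cos θ_z = 1367 × 0.5018 = 685.96 W/m².

686 W/m²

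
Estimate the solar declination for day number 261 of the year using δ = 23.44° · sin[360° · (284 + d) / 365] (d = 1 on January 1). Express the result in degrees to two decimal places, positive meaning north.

360 × (284 + 261) / 365 = 537.534°; sin(537.534°) = 0.0430.
δ = 23.44 × 0.0430 = 1.008° ≈ +1.01°.

+1.01°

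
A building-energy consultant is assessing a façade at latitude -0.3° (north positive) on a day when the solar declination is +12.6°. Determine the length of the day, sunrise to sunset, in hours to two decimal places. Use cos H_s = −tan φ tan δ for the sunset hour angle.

11.99 hours

cos H_s = −tan(-0.3°) · tan(12.6°) = 0.0012, so H_s = arccos(0.0012) = 89.93°.
Day length = 2 H_s / 15° h⁻¹ = 179.86° / 15 = 11.991 h.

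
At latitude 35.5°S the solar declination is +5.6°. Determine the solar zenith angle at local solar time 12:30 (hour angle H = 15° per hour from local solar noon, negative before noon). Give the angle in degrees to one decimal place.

41.7°

Hour angle H = 15° × (12.5 − 12) = 7.50°.
cos θ_z = sin φ sin δ + cos φ cos δ cos H = (-0.5807)(0.0976) + (0.8141)(0.9952)(0.9914) = 0.7465.
θ_z = arccos(0.7465) = 41.71°.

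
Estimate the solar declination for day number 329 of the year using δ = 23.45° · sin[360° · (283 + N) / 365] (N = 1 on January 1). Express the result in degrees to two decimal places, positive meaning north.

-21.01°

360 × (283 + 329) / 365 = 603.616°; sin(603.616°) = -0.8958.
δ = 23.45 × -0.8958 = -21.007° ≈ -21.01°.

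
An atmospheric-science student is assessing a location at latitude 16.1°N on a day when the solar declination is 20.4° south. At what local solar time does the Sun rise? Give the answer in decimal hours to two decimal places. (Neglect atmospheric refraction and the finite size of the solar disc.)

−tan φ tan δ = −(0.2886)(-0.3719) = 0.1073; H_s = arccos(0.1073) = 83.84°.
Sunrise is at 12 − H_s/15 = 12 − 5.589 = 6.411 h local solar time.

6.41 h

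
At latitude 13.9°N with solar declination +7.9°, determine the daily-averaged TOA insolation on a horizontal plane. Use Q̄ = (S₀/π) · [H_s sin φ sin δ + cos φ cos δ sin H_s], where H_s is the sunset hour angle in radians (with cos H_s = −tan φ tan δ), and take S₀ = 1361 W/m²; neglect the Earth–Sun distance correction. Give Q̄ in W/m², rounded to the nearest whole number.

439 W/m²

−tan φ tan δ = −(0.2475)(0.1388) = -0.0344; H_s = arccos(-0.0344) = 91.97°. In radians, H_s = 1.6052.
H_s sin φ sin δ = 1.6052 × 0.2402 × 0.1374 = 0.0530.
cos φ cos δ sin H_s = 0.9707 × 0.9905 × 0.9994 = 0.9609.
Q̄ = (1361/π) × (0.0530 + 0.9609) = 433.22 × 1.0139 = 439.24 W/m².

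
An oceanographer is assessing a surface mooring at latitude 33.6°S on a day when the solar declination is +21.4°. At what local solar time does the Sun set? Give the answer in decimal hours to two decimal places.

−tan φ tan δ = −(-0.6644)(0.3919) = 0.2604; H_s = arccos(0.2604) = 74.91°.
Sunset is at 12 + H_s/15 = 12 + 4.994 = 16.994 h local solar time.

16.99 h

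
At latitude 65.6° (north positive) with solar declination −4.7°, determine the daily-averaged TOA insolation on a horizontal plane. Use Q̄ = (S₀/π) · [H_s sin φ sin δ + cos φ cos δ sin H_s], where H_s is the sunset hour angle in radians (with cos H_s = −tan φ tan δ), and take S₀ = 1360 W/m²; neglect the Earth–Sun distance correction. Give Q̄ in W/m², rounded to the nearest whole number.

130 W/m²

The sunset hour angle satisfies cos H_s = −tan φ tan δ = 0.1812, giving H_s = 79.56°. In radians, H_s = 1.3886.
H_s sin φ sin δ = 1.3886 × 0.9107 × -0.0819 = -0.1036.
cos φ cos δ sin H_s = 0.4131 × 0.9966 × 0.9834 = 0.4049.
Q̄ = (1360/π) × (-0.1036 + 0.4049) = 432.90 × 0.3013 = 130.43 W/m².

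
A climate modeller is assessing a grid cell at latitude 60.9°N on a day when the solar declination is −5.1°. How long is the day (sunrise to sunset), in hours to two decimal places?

10.77 hours

−tan φ tan δ = −(1.7966)(-0.0892) = 0.1603; H_s = arccos(0.1603) = 80.78°.
Day length = 2 H_s / 15° h⁻¹ = 161.56° / 15 = 10.771 h.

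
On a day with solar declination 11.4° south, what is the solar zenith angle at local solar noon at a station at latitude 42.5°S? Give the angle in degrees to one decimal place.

At local solar noon the hour angle is zero, so the zenith angle is |φ − δ| = |-42.5° − (-11.4°)| = 31.1°.

31.1°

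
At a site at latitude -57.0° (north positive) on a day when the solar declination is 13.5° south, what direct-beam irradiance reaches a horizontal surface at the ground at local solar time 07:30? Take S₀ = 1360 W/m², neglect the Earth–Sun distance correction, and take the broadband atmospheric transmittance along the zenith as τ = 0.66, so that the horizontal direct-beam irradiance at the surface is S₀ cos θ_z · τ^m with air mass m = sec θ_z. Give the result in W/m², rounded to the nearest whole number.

191 W/m²

Hour angle H = 15° × (7.5 − 12) = -67.50°.
With φ = -57.0°, δ = -13.5°, H = -67.50°: sin φ sin δ = 0.1958, cos φ cos δ cos H = 0.2027, so cos θ_z = 0.3985.
Air mass m = 1/cos θ_z = 1/0.3985 = 2.509; τ^m = 0.66^2.509 = 0.3526.
Surface direct beam = 1360 × 0.3985 × 0.3526 = 191.10 W/m².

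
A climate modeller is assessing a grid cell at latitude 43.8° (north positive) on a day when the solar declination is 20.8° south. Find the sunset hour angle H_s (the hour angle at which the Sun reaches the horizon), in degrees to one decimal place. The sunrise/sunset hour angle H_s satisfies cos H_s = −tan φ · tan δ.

68.6°

cos H_s = −tan(43.8°) · tan(-20.8°) = 0.3643, so H_s = arccos(0.3643) = 68.64°.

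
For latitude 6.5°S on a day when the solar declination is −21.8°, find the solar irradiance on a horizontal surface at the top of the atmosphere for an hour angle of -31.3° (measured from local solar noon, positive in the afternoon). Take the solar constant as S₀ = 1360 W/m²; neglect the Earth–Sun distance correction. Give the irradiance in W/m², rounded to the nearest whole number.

cos θ_z = sin(-6.5°) sin(-21.8°) + cos(-6.5°) cos(-21.8°) cos(-31.30°) = 0.0420 + 0.7883 = 0.8303.
Top-of-atmosphere irradiance = S₀ cos θ_z = 1360 × 0.8303 = 1129.21 W/m².

1129 W/m²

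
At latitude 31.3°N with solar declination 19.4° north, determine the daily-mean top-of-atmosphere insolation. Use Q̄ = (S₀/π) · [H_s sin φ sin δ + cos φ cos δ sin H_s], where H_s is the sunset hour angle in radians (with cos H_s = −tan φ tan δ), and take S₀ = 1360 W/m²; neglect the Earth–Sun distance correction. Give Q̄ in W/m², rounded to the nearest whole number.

474 W/m²

The sunset hour angle satisfies cos H_s = −tan φ tan δ = -0.2141, giving H_s = 102.36°. In radians, H_s = 1.7865.
H_s sin φ sin δ = 1.7865 × 0.5195 × 0.3322 = 0.3083.
cos φ cos δ sin H_s = 0.8545 × 0.9432 × 0.9768 = 0.7873.
Q̄ = (1360/π) × (0.3083 + 0.7873) = 432.90 × 1.0956 = 474.29 W/m².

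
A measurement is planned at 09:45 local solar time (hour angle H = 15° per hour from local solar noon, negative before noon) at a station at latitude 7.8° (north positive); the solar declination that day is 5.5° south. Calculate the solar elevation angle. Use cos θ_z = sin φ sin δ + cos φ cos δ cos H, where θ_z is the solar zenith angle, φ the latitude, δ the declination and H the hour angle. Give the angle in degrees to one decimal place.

Hour angle H = 15° × (9.75 − 12) = -33.75°.
cos θ_z = sin(7.8°) sin(-5.5°) + cos(7.8°) cos(-5.5°) cos(-33.75°) = -0.0130 + 0.8200 = 0.8070.
θ_z = arccos(0.8070) = 36.20°, so the elevation is 90° − 36.20° = 53.80°.

53.8°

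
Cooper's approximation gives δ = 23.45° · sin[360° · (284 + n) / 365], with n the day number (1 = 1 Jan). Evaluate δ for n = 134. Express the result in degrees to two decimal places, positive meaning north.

360 × (284 + 134) / 365 = 412.274°; sin(412.274°) = 0.7909.
δ = 23.45 × 0.7909 = 18.547° ≈ +18.55°.

+18.55°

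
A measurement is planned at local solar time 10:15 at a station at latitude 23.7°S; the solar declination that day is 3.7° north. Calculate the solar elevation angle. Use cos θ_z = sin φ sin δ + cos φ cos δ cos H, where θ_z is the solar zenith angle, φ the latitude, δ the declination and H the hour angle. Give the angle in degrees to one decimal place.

Hour angle H = 15° × (10.25 − 12) = -26.25°.
With φ = -23.7°, δ = 3.7°, H = -26.25°: sin φ sin δ = -0.0259, cos φ cos δ cos H = 0.8195, so cos θ_z = 0.7936.
θ_z = arccos(0.7936) = 37.48°, so the elevation is 90° − 37.48° = 52.52°.

52.5°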